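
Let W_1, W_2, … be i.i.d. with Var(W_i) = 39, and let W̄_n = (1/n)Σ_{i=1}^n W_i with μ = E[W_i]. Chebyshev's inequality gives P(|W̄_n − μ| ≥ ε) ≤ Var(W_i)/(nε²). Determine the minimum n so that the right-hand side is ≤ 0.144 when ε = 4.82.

12

Require 39/(n·4.82²) ≤ 0.144, i.e. n ≥ 39/(0.144·4.82²) = 11.658.
The smallest integer n is 12.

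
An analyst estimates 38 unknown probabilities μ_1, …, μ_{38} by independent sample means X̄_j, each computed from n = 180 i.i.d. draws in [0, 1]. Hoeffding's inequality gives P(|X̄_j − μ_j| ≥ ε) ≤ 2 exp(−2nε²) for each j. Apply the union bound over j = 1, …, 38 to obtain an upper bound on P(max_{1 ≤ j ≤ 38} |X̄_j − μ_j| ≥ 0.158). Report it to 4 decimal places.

0.0095

Per-experiment Hoeffding bound: 2·exp(−2·180·0.158²) = 2·exp(−8.98704) = 0.00025004.
Union bound over 38 events: 38·0.00025004 = 0.00950.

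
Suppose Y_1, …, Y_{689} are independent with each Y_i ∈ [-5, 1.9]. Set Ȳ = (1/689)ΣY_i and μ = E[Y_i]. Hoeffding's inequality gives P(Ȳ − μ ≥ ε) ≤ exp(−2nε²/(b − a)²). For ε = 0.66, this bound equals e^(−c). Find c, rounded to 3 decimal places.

c = 2nε²/(b − a)² = 2·689·0.66² / 6.9² = 12.6078.

12.608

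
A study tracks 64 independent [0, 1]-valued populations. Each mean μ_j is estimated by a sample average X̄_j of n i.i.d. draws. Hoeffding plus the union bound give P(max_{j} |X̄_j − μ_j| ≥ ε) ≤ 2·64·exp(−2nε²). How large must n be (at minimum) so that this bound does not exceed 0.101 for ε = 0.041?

2126

Need 2·64·exp(−2nε²) ≤ 0.101, i.e. exp(−2nε²) ≤ 0.101/128.
So 2nε² ≥ ln(128/0.101) = 7.144665.
Hence n ≥ 7.144665/(2·0.041²) = 2125.123.
The smallest integer n is 2126.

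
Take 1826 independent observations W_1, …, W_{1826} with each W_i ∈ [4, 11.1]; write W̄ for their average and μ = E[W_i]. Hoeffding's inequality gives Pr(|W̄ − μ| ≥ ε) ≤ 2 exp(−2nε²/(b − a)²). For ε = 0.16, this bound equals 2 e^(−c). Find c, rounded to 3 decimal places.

c = 2nε²/(b − a)² = 2·1826·0.16² / 7.1² = 1.8546.

1.855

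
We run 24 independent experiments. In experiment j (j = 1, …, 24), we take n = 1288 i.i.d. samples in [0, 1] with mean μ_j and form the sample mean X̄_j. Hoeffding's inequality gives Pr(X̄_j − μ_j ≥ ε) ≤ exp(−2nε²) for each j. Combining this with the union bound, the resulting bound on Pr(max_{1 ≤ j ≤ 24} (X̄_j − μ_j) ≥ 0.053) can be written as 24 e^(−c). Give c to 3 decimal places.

Union bound over the 24 events: Pr(max_{1 ≤ j ≤ 24} (X̄_j − μ_j) ≥ 0.053) ≤ 24·exp(−2nε²) = 24 exp(−2·1288·0.053²).
So c = 2·1288·0.053² = 7.2360.

7.236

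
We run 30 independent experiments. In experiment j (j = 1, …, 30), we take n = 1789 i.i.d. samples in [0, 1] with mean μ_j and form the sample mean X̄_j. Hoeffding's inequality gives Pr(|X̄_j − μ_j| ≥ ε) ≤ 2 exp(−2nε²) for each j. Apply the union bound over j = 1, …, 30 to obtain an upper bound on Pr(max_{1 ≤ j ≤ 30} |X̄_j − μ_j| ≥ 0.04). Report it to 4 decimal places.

0.1958

Per-experiment Hoeffding bound: 2·exp(−2·1789·0.04²) = 2·exp(−5.72480) = 0.006528.
Union bound over 30 events: 30·0.006528 = 0.19584.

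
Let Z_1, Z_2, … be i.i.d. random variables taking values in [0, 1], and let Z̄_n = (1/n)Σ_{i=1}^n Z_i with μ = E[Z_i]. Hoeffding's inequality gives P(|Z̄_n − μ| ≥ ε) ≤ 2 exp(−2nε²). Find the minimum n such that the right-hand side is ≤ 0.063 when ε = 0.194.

46

Require 2·exp(−2nε²) ≤ 0.063, i.e. 2nε² ≥ ln(2/0.063) = 3.457768.
So n ≥ 3.457768 / (2·0.194²) = 45.937.
The smallest integer n is 46.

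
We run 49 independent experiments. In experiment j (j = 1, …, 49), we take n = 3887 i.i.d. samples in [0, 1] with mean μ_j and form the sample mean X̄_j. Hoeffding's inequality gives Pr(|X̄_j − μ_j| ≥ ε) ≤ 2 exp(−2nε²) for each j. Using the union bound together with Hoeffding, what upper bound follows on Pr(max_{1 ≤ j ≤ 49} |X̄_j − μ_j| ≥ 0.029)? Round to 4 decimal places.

Per-experiment Hoeffding bound: 2·exp(−2·3887·0.029²) = 2·exp(−6.53793) = 0.002895.
Union bound over 49 events: 49·0.002895 = 0.14185.

0.1419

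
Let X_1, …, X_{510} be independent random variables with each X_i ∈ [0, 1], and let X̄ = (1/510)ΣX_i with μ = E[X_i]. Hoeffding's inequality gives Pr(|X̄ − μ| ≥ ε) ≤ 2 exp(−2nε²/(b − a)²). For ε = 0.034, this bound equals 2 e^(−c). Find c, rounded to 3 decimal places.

c = 2nε²/(b − a)² = 2·510·0.034² / 1² = 1.1791.

1.179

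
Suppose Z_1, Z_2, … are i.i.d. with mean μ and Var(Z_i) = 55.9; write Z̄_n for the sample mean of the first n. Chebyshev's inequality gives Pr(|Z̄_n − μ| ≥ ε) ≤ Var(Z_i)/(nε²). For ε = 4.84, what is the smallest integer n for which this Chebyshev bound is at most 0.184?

Require 55.9/(n·4.84²) ≤ 0.184, i.e. n ≥ 55.9/(0.184·4.84²) = 12.969.
The smallest integer n is 13.

13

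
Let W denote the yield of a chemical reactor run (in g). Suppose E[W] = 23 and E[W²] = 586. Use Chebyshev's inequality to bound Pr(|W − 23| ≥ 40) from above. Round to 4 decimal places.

Var(W) = E[W²] − (E[W])² = 586 − 529 = 57.
Chebyshev's inequality: Pr(|W − μ| ≥ t) ≤ Var(W)/t² = 57/1600 = 0.0356.

0.0356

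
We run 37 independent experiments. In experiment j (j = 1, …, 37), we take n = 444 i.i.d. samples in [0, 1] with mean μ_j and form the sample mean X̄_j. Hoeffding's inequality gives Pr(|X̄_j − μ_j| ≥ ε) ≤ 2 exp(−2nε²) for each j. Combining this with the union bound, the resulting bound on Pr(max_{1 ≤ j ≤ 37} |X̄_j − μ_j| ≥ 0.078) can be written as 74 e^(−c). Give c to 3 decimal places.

5.403

Union bound over the 37 events: Pr(max_{1 ≤ j ≤ 37} |X̄_j − μ_j| ≥ 0.078) ≤ 37·2·exp(−2nε²) = 74 exp(−2·444·0.078²).
So c = 2·444·0.078² = 5.4026.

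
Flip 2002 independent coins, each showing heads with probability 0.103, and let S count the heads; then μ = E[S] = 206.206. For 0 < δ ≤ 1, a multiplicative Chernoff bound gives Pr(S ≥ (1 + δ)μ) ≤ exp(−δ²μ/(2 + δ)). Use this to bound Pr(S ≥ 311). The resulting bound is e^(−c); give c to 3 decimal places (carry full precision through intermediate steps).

21.233

Write 311 = (1 + δ)μ, so δ = 311/206.206 − 1 = 0.5082005…
Then the exponent is δ²μ/(2 + δ) = (311 − μ)² / (μ·(2 + δ)) = 21.232898.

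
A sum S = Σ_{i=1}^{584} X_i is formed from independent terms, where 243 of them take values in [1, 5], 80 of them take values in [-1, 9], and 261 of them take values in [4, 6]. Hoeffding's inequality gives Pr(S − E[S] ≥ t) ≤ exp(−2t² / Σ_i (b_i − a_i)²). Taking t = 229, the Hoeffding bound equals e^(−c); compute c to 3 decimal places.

Σ(b_i − a_i)² = 243·4² + 80·10² + 261·2² = 12932.
c = 2t² / 12932 = 2·229² / 12932 = 8.1103.

8.110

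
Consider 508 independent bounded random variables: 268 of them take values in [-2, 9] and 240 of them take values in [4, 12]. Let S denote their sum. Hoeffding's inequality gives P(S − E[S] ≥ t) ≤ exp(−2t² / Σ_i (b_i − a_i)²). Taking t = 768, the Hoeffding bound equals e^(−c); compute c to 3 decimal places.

Σ(b_i − a_i)² = 268·11² + 240·8² = 47788.
c = 2t² / 47788 = 2·768² / 47788 = 24.6850.

24.685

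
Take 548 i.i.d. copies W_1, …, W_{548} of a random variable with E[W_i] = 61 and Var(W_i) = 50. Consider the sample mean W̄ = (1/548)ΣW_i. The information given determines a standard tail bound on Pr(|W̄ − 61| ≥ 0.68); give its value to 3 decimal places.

With mean and variance of each term known, Chebyshev's inequality bounds the deviation of the sum (or sample mean).
Var(W̄) = Var(W_i)/n = 50/548 = 0.091241.
Chebyshev: Pr(|W̄ − 61| ≥ 0.68) ≤ Var(W̄)/(0.68)² = 50/(548·0.68²) = 0.1973.

0.197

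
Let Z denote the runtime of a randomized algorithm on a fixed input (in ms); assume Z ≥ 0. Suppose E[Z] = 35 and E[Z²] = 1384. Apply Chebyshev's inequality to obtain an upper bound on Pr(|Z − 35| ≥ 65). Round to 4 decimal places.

0.0376

Var(Z) = E[Z²] − (E[Z])² = 1384 − 1225 = 159.
Chebyshev's inequality: Pr(|Z − μ| ≥ t) ≤ Var(Z)/t² = 159/4225 = 0.0376.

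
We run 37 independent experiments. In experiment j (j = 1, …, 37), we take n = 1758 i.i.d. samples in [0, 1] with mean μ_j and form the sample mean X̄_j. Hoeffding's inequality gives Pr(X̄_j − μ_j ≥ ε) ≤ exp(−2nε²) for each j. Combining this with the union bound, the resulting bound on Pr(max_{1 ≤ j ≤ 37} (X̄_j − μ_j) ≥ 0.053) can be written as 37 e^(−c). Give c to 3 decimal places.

9.876

Union bound over the 37 events: Pr(max_{1 ≤ j ≤ 37} (X̄_j − μ_j) ≥ 0.053) ≤ 37·exp(−2nε²) = 37 exp(−2·1758·0.053²).
So c = 2·1758·0.053² = 9.8764.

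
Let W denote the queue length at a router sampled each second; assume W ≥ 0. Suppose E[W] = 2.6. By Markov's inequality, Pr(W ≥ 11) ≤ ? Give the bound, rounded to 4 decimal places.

Markov's inequality: for a non-negative random variable, Pr(W ≥ a) ≤ E[W]/a.
Here E[W] = 2.6 and a = 11, so the bound is 2.6/11 = 0.2364.

0.2364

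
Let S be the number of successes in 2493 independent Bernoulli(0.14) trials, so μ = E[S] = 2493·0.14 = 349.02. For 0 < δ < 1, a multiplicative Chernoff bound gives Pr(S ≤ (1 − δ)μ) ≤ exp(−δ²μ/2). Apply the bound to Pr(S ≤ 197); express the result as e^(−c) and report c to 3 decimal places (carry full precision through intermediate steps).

Write 197 = (1 − δ)μ, so δ = 1 − 197/349.02 = 0.4355624…
Then the exponent is δ²μ/2 = (μ − 197)²/(2μ) = 33.107100.

33.107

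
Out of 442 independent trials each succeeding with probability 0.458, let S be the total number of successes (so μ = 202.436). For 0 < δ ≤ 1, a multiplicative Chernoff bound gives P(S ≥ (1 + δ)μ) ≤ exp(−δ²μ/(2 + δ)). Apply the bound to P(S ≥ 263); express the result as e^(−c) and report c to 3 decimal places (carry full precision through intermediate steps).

7.881

Write 263 = (1 + δ)μ, so δ = 263/202.436 − 1 = 0.299176…
Then the exponent is δ²μ/(2 + δ) = (263 − μ)² / (μ·(2 + δ)) = 7.880779.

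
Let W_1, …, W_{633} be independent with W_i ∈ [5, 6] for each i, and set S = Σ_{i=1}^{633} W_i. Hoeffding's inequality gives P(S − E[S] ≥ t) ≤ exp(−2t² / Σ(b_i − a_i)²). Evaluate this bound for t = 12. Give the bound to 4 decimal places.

0.6345

Σ(b_i − a_i)² = 633·(1)² = 633.
Exponent = 2·12²/633 = 0.4550.
Bound = exp(−0.4550) = 0.63446.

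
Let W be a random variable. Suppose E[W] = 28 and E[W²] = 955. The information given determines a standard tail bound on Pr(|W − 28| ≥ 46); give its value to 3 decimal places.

The first two moments determine the variance, so Chebyshev's inequality is the sharpest standard bound available.
Var(W) = E[W²] − (E[W])² = 955 − 784 = 171.
Chebyshev's inequality: Pr(|W − μ| ≥ t) ≤ Var(W)/t² = 171/2116 = 0.0808.

0.081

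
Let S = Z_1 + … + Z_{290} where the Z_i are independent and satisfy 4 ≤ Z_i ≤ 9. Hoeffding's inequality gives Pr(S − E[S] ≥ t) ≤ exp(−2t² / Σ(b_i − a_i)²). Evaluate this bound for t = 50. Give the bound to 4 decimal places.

0.5017

Σ(b_i − a_i)² = 290·(5)² = 7250.
Exponent = 2·50²/7250 = 0.6897.
Bound = exp(−0.6897) = 0.50175.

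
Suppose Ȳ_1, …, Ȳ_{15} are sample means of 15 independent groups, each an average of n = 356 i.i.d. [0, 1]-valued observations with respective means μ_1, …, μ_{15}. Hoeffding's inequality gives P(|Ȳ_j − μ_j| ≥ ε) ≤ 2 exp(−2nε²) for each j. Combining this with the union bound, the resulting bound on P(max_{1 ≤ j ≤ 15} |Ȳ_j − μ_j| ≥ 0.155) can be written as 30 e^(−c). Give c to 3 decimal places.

Union bound over the 15 events: P(max_{1 ≤ j ≤ 15} |Ȳ_j − μ_j| ≥ 0.155) ≤ 15·2·exp(−2nε²) = 30 exp(−2·356·0.155²).
So c = 2·356·0.155² = 17.1058.

17.106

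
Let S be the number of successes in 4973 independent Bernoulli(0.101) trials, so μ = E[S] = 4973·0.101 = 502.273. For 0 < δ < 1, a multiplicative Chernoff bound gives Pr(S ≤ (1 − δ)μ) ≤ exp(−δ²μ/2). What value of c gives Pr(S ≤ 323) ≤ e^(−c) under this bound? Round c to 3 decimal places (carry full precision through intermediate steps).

Write 323 = (1 − δ)μ, so δ = 1 − 323/502.273 = 0.3569234…
Then the exponent is δ²μ/2 = (μ − 323)²/(2μ) = 31.993367.

31.993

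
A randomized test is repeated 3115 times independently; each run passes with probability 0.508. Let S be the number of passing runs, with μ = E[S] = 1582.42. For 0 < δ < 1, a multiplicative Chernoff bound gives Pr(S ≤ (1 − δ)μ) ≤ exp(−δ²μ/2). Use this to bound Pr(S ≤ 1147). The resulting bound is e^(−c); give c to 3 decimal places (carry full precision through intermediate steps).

59.905

Write 1147 = (1 − δ)μ, so δ = 1 − 1147/1582.42 = 0.2751608…
Then the exponent is δ²μ/2 = (μ − 1147)²/(2μ) = 59.905264.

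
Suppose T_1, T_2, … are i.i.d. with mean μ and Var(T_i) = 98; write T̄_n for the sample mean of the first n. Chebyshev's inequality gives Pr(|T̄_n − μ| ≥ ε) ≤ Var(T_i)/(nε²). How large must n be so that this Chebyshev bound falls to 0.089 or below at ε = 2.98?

Require 98/(n·2.98²) ≤ 0.089, i.e. n ≥ 98/(0.089·2.98²) = 123.995.
The smallest integer n is 124.

124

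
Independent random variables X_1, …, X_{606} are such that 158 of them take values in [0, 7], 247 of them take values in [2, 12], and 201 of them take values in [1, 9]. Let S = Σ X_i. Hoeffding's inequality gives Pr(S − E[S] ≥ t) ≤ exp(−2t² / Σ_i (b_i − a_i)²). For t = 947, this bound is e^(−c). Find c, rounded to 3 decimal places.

Σ(b_i − a_i)² = 158·7² + 247·10² + 201·8² = 45306.
c = 2t² / 45306 = 2·947² / 45306 = 39.5890.

39.589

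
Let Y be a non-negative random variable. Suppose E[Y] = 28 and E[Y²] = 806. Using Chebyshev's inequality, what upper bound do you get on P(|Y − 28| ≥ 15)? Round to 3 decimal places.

Var(Y) = E[Y²] − (E[Y])² = 806 − 784 = 22.
Chebyshev's inequality: P(|Y − μ| ≥ t) ≤ Var(Y)/t² = 22/225 = 0.0978.

0.098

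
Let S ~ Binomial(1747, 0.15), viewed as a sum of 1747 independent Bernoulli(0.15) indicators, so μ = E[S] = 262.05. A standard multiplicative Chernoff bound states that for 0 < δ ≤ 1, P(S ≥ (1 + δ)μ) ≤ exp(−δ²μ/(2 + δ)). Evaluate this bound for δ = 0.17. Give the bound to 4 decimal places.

0.0305

Exponent = δ²μ/(2 + δ) = 0.17²·262.05/2.17 = 3.4900.
Bound = exp(−3.4900) = 0.03050.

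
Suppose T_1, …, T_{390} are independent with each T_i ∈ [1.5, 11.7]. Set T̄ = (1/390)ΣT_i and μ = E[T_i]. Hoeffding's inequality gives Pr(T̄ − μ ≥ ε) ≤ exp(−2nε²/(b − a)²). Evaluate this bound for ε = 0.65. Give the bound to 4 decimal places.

Exponent: 2nε²/(b − a)² = 2·390·0.65² / 10.2² = 3.16753.
Bound = exp(−3.16753) = 0.04211.

0.0421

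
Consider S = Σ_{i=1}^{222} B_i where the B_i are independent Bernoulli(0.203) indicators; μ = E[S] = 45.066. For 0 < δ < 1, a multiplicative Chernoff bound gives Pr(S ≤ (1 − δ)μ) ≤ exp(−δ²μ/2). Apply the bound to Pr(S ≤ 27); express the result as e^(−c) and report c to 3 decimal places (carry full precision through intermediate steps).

3.621

Write 27 = (1 − δ)μ, so δ = 1 − 27/45.066 = 0.4008787…
Then the exponent is δ²μ/2 = (μ − 27)²/(2μ) = 3.621137.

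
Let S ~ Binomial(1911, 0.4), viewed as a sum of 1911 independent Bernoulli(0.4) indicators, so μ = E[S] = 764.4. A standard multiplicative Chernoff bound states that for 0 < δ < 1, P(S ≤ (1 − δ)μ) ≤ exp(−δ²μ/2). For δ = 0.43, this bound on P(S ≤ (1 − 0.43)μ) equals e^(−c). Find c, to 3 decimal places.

c = δ²μ/2 = 0.43²·764.4/2 = 70.6688.

70.669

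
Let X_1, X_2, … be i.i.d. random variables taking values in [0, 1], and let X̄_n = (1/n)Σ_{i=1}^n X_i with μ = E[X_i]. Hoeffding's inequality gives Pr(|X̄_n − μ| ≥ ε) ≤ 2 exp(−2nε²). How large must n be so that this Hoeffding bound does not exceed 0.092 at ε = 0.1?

154

Require 2·exp(−2nε²) ≤ 0.092, i.e. 2nε² ≥ ln(2/0.092) = 3.079114.
So n ≥ 3.079114 / (2·0.1²) = 153.956.
The smallest integer n is 154.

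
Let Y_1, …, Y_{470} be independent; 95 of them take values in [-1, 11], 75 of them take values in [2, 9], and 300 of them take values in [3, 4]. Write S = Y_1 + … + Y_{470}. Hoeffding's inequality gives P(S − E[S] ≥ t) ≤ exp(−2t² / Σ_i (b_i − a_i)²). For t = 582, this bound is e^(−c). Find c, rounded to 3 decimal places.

38.371

Σ(b_i − a_i)² = 95·12² + 75·7² + 300·1² = 17655.
c = 2t² / 17655 = 2·582² / 17655 = 38.3715.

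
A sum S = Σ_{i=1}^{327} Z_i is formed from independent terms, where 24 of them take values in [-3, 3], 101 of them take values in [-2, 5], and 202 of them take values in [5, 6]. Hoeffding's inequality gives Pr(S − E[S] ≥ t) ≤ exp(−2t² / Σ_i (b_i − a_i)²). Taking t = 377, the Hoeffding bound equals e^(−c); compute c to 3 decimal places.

Σ(b_i − a_i)² = 24·6² + 101·7² + 202·1² = 6015.
c = 2t² / 6015 = 2·377² / 6015 = 47.2582.

47.258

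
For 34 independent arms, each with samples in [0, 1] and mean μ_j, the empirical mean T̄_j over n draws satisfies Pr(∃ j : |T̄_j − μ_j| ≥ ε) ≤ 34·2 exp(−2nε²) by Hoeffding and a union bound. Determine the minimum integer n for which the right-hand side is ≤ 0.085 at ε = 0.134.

187

Need 2·34·exp(−2nε²) ≤ 0.085, i.e. exp(−2nε²) ≤ 0.085/68.
So 2nε² ≥ ln(68/0.085) = 6.684612.
Hence n ≥ 6.684612/(2·0.134²) = 186.139.
The smallest integer n is 187.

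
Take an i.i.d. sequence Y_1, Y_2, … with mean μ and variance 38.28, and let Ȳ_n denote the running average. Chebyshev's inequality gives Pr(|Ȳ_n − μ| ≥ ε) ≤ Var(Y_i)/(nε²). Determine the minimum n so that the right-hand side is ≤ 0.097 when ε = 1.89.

111

Require 38.28/(n·1.89²) ≤ 0.097, i.e. n ≥ 38.28/(0.097·1.89²) = 110.478.
The smallest integer n is 111.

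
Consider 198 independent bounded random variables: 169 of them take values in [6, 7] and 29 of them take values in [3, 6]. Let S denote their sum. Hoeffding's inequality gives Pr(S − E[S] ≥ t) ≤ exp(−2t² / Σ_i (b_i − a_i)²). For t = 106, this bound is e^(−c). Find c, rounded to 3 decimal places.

Σ(b_i − a_i)² = 169·1² + 29·3² = 430.
c = 2t² / 430 = 2·106² / 430 = 52.2605.

52.260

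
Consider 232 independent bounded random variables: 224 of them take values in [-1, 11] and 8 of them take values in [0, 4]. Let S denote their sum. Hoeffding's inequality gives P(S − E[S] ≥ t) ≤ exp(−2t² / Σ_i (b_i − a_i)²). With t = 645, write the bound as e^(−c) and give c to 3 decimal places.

Σ(b_i − a_i)² = 224·12² + 8·4² = 32384.
c = 2t² / 32384 = 2·645² / 32384 = 25.6932.

25.693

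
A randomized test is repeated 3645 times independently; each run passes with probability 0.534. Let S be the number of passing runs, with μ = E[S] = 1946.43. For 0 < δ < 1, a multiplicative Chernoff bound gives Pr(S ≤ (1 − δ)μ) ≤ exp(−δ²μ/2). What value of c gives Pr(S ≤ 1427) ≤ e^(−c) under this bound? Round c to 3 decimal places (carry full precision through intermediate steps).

69.308

Write 1427 = (1 − δ)μ, so δ = 1 − 1427/1946.43 = 0.2668629…
Then the exponent is δ²μ/2 = (μ − 1427)²/(2μ) = 69.308304.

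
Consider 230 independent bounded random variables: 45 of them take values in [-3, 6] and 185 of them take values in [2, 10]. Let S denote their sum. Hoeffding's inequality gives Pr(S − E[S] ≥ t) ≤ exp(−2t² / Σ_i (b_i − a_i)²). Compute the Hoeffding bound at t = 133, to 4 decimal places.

Σ(b_i − a_i)² = 45·9² + 185·8² = 15485.
Exponent = 2·133² / 15485 = 2.28466.
Bound = exp(−2.28466) = 0.10181.

0.1018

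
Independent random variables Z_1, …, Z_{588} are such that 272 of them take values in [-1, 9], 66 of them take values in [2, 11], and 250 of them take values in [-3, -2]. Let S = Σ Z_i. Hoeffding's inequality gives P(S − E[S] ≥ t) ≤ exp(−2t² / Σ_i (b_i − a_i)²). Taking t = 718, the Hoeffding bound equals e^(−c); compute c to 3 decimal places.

Σ(b_i − a_i)² = 272·10² + 66·9² + 250·1² = 32796.
c = 2t² / 32796 = 2·718² / 32796 = 31.4382.

31.438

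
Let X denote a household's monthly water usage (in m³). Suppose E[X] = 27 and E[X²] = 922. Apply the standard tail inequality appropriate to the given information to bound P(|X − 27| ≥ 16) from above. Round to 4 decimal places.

The first two moments determine the variance, so Chebyshev's inequality is the sharpest standard bound available.
Var(X) = E[X²] − (E[X])² = 922 − 729 = 193.
Chebyshev's inequality: P(|X − μ| ≥ t) ≤ Var(X)/t² = 193/256 = 0.7539.

0.7539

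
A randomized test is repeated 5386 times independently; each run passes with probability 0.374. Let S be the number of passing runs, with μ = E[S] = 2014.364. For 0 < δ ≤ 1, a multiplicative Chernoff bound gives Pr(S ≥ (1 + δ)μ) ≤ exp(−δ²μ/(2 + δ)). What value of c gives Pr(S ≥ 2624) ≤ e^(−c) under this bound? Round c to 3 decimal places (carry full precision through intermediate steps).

Write 2624 = (1 + δ)μ, so δ = 2624/2014.364 − 1 = 0.3026444…
Then the exponent is δ²μ/(2 + δ) = (2624 − μ)² / (μ·(2 + δ)) = 80.126539.

80.127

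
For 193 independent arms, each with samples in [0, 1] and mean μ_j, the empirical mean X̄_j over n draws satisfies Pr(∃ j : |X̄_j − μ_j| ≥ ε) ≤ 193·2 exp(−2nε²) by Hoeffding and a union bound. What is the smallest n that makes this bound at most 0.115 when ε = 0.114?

Need 2·193·exp(−2nε²) ≤ 0.115, i.e. exp(−2nε²) ≤ 0.115/386.
So 2nε² ≥ ln(386/0.115) = 8.118661.
Hence n ≥ 8.118661/(2·0.114²) = 312.352.
The smallest integer n is 313.

313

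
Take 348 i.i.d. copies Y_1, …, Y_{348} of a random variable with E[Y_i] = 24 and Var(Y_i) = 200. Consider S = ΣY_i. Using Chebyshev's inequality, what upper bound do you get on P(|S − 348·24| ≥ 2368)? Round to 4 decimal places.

Var(S) = n·Var(Y_i) = 348·200 = 69600.
Chebyshev: P(|S − 348·24| ≥ 2368) ≤ Var(S)/2368² = 69600/5607424 = 0.0124.

0.0124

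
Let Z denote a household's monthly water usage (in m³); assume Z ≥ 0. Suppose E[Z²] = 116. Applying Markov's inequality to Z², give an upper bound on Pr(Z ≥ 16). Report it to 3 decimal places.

Since Z ≥ 0, the event {Z ≥ 16} is the same as {Z² ≥ 256}.
Markov's inequality applied to Z² gives Pr(Z² ≥ 256) ≤ E[Z²]/256 = 116/256 = 0.4531.

0.453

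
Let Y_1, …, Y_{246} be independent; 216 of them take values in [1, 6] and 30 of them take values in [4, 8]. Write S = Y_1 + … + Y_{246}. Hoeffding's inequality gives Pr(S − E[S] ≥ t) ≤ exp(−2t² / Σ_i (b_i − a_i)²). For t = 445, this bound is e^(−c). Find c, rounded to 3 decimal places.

Σ(b_i − a_i)² = 216·5² + 30·4² = 5880.
c = 2t² / 5880 = 2·445² / 5880 = 67.3554.

67.355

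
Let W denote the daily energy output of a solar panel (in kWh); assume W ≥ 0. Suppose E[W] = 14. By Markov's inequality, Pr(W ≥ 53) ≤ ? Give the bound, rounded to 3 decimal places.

0.264

Markov's inequality: for a non-negative random variable, Pr(W ≥ a) ≤ E[W]/a.
Here E[W] = 14 and a = 53, so the bound is 14/53 = 0.2642.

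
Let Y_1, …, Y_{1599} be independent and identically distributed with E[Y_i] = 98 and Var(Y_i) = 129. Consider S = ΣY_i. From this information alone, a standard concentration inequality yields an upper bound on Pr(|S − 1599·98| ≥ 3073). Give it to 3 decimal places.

0.022

With mean and variance of each term known, Chebyshev's inequality bounds the deviation of the sum (or sample mean).
Var(S) = n·Var(Y_i) = 1599·129 = 206271.
Chebyshev: Pr(|S − 1599·98| ≥ 3073) ≤ Var(S)/3073² = 206271/9443329 = 0.0218.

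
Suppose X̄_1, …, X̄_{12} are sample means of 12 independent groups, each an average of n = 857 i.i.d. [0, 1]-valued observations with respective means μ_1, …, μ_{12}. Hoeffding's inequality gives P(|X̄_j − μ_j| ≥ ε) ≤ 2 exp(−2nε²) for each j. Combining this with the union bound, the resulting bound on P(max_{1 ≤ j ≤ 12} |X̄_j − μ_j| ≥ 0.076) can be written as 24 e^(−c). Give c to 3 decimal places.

9.900

Union bound over the 12 events: P(max_{1 ≤ j ≤ 12} |X̄_j − μ_j| ≥ 0.076) ≤ 12·2·exp(−2nε²) = 24 exp(−2·857·0.076²).
So c = 2·857·0.076² = 9.9001.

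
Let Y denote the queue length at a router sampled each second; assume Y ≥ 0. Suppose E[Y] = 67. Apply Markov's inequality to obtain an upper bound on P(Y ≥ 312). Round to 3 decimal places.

0.215

Markov's inequality: for a non-negative random variable, P(Y ≥ a) ≤ E[Y]/a.
Here E[Y] = 67 and a = 312, so the bound is 67/312 = 0.2147.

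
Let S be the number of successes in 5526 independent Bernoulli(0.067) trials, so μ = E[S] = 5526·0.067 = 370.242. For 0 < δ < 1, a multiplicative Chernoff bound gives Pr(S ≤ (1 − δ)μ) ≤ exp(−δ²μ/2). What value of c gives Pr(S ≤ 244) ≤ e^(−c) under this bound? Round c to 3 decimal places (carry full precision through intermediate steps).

21.522

Write 244 = (1 − δ)μ, so δ = 1 − 244/370.242 = 0.3409716…
Then the exponent is δ²μ/2 = (μ − 244)²/(2μ) = 21.522467.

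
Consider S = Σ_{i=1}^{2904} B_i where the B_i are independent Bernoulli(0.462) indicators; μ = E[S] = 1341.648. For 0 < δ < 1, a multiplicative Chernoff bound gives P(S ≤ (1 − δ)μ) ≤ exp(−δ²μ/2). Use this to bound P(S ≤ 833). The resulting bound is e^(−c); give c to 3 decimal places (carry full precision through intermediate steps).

96.420

Write 833 = (1 − δ)μ, so δ = 1 − 833/1341.648 = 0.3791218…
Then the exponent is δ²μ/2 = (μ − 833)²/(2μ) = 96.419772.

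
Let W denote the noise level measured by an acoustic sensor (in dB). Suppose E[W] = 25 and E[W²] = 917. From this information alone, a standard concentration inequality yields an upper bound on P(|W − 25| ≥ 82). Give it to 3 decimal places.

The first two moments determine the variance, so Chebyshev's inequality is the sharpest standard bound available.
Var(W) = E[W²] − (E[W])² = 917 − 625 = 292.
Chebyshev's inequality: P(|W − μ| ≥ t) ≤ Var(W)/t² = 292/6724 = 0.0434.

0.043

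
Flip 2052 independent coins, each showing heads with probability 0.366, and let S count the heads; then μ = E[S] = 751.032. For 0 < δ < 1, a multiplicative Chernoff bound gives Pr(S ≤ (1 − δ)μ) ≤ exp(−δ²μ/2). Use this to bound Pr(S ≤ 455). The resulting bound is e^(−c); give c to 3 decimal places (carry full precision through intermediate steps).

Write 455 = (1 − δ)μ, so δ = 1 − 455/751.032 = 0.394167…
Then the exponent is δ²μ/2 = (μ − 455)²/(2μ) = 58.343017.

58.343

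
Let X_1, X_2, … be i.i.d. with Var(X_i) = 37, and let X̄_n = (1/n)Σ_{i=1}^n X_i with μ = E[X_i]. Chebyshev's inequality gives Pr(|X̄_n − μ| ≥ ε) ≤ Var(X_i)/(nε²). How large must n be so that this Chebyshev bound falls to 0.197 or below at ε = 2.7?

26

Require 37/(n·2.7²) ≤ 0.197, i.e. n ≥ 37/(0.197·2.7²) = 25.764.
The smallest integer n is 26.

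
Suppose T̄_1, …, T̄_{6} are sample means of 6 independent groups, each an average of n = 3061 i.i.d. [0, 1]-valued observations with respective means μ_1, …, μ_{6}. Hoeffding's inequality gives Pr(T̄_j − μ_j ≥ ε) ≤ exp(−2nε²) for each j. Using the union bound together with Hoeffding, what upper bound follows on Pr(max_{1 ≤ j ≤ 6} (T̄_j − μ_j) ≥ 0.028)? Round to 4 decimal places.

Per-experiment Hoeffding bound: exp(−2·3061·0.028²) = exp(−4.79965) = 0.0082326.
Union bound over 6 events: 6·0.0082326 = 0.04940.

0.0494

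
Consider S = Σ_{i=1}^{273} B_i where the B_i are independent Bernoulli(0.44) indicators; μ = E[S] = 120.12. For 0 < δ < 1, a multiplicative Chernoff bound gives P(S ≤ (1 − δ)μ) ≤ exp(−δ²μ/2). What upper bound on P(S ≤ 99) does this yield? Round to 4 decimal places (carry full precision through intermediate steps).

Write 99 = (1 − δ)μ, so δ = 1 − 99/120.12 = 0.1758242…
Then the exponent is δ²μ/2 = (μ − 99)²/(2μ) = 1.856703.
Bound = exp(−1.856703) = 0.15619.

0.1562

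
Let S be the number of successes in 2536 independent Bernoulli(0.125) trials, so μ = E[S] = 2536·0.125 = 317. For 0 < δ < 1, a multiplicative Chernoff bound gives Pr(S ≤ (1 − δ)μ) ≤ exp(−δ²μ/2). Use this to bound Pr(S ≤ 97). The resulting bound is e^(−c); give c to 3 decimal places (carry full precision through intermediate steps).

Write 97 = (1 − δ)μ, so δ = 1 − 97/317 = 0.6940063…
Then the exponent is δ²μ/2 = (μ − 97)²/(2μ) = 76.340694.

76.341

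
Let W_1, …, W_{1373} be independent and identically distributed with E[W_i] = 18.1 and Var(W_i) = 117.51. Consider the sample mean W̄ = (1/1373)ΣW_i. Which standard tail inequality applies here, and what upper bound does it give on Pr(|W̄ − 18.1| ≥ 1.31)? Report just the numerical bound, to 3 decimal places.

With mean and variance of each term known, Chebyshev's inequality bounds the deviation of the sum (or sample mean).
Var(W̄) = Var(W_i)/n = 117.51/1373 = 0.085586.
Chebyshev: Pr(|W̄ − 18.1| ≥ 1.31) ≤ Var(W̄)/(1.31)² = 117.51/(1373·1.31²) = 0.0499.

0.050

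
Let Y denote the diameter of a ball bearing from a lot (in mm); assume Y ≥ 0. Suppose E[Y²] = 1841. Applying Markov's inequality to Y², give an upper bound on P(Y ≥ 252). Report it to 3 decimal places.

0.029

Since Y ≥ 0, the event {Y ≥ 252} is the same as {Y² ≥ 63504}.
Markov's inequality applied to Y² gives P(Y² ≥ 63504) ≤ E[Y²]/63504 = 1841/63504 = 0.0290.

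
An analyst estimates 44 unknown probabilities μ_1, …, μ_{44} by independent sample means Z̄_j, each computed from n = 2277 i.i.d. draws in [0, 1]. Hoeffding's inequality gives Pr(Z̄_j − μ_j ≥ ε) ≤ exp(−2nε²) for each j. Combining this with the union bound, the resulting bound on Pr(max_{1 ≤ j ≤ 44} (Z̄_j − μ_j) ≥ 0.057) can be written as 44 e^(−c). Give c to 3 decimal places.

14.796

Union bound over the 44 events: Pr(max_{1 ≤ j ≤ 44} (Z̄_j − μ_j) ≥ 0.057) ≤ 44·exp(−2nε²) = 44 exp(−2·2277·0.057²).
So c = 2·2277·0.057² = 14.7959.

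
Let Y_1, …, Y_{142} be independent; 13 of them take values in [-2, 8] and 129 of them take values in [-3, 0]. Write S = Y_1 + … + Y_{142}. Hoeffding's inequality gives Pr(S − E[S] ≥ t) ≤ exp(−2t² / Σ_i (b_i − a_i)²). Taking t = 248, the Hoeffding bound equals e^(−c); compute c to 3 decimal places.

Σ(b_i − a_i)² = 13·10² + 129·3² = 2461.
c = 2t² / 2461 = 2·248² / 2461 = 49.9829.

49.983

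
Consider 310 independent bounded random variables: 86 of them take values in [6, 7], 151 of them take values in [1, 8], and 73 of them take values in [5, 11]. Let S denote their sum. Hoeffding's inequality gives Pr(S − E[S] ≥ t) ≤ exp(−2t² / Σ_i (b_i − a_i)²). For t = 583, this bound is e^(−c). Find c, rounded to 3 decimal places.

67.218

Σ(b_i − a_i)² = 86·1² + 151·7² + 73·6² = 10113.
c = 2t² / 10113 = 2·583² / 10113 = 67.2182.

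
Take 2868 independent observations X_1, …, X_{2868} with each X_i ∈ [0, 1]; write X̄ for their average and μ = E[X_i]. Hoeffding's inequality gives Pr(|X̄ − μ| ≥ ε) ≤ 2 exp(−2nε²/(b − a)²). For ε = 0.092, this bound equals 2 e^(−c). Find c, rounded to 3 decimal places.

48.550

c = 2nε²/(b − a)² = 2·2868·0.092² / 1² = 48.5495.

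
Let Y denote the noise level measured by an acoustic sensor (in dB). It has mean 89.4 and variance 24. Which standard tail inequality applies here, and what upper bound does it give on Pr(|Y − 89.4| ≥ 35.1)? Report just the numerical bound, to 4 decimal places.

0.0195

Mean and variance are known, so Chebyshev's inequality applies.
Chebyshev: Pr(|Y − μ| ≥ t) ≤ Var(Y)/t².
Bound = 24 / 1232.01 = 0.0195.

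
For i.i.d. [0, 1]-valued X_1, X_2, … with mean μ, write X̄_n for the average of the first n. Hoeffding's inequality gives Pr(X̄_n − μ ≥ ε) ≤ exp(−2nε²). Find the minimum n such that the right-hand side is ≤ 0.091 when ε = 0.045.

Require exp(−2nε²) ≤ 0.091, i.e. 2nε² ≥ ln(1/0.091) = 2.396896.
So n ≥ 2.396896 / (2·0.045²) = 591.826.
The smallest integer n is 592.

592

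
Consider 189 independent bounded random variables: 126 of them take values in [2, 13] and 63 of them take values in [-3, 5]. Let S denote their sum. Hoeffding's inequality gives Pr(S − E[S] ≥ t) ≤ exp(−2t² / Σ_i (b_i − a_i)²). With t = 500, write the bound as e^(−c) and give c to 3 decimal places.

25.936

Σ(b_i − a_i)² = 126·11² + 63·8² = 19278.
c = 2t² / 19278 = 2·500² / 19278 = 25.9363.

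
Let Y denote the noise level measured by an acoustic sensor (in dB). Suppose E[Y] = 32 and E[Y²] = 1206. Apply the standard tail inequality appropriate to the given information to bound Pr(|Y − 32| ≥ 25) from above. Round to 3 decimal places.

The first two moments determine the variance, so Chebyshev's inequality is the sharpest standard bound available.
Var(Y) = E[Y²] − (E[Y])² = 1206 − 1024 = 182.
Chebyshev's inequality: Pr(|Y − μ| ≥ t) ≤ Var(Y)/t² = 182/625 = 0.2912.

0.291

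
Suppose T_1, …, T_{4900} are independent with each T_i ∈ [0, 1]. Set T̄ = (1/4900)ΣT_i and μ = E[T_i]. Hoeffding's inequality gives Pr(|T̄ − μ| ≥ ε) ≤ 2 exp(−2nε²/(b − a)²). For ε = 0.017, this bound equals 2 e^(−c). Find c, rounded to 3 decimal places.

2.832

c = 2nε²/(b − a)² = 2·4900·0.017² / 1² = 2.8322.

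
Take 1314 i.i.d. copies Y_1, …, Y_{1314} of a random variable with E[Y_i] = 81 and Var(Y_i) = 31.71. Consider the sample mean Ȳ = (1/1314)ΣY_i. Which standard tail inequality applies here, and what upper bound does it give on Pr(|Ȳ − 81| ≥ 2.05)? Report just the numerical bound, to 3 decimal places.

0.006

With mean and variance of each term known, Chebyshev's inequality bounds the deviation of the sum (or sample mean).
Var(Ȳ) = Var(Y_i)/n = 31.71/1314 = 0.024132.
Chebyshev: Pr(|Ȳ − 81| ≥ 2.05) ≤ Var(Ȳ)/(2.05)² = 31.71/(1314·2.05²) = 0.0057.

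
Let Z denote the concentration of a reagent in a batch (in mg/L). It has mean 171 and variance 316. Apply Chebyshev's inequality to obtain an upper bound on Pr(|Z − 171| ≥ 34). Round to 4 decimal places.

Chebyshev: Pr(|Z − μ| ≥ t) ≤ Var(Z)/t².
Bound = 316 / 1156 = 0.2734.

0.2734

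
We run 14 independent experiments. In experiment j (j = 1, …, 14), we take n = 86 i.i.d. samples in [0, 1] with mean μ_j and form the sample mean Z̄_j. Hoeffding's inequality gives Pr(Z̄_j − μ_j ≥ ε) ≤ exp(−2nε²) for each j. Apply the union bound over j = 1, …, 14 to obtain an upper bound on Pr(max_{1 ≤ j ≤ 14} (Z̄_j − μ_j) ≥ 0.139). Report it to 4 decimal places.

0.5045

Per-experiment Hoeffding bound: exp(−2·86·0.139²) = exp(−3.32321) = 0.036037.
Union bound over 14 events: 14·0.036037 = 0.50452.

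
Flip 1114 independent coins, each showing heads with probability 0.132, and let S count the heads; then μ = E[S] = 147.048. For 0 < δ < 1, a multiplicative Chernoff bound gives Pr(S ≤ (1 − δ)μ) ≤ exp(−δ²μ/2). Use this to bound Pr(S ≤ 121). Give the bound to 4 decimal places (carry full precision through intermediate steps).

Write 121 = (1 − δ)μ, so δ = 1 − 121/147.048 = 0.1771394…
Then the exponent is δ²μ/2 = (μ − 121)²/(2μ) = 2.307064.
Bound = exp(−2.307064) = 0.09955.

0.0996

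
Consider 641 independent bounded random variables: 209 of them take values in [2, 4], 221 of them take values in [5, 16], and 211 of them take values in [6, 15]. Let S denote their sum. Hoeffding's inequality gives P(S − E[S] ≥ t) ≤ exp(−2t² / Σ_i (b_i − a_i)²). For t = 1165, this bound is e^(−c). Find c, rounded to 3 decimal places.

Σ(b_i − a_i)² = 209·2² + 221·11² + 211·9² = 44668.
c = 2t² / 44668 = 2·1165² / 44668 = 60.7695.

60.769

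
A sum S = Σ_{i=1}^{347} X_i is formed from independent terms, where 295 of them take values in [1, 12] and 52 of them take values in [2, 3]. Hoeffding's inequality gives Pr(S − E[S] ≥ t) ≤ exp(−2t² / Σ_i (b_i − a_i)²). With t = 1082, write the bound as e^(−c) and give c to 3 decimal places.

65.501

Σ(b_i − a_i)² = 295·11² + 52·1² = 35747.
c = 2t² / 35747 = 2·1082² / 35747 = 65.5005.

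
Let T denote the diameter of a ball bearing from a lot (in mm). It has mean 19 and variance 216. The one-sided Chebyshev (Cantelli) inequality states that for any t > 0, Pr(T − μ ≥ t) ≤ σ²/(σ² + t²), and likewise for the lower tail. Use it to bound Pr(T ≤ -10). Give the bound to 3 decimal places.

Here σ² = 216 and t = 29, so σ² + t² = 1057.
Cantelli's bound: 216/1057 = 0.2044.

0.204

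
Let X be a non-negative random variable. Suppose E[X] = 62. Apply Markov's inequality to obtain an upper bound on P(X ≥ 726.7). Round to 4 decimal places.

0.0853

Markov's inequality: for a non-negative random variable, P(X ≥ a) ≤ E[X]/a.
Here E[X] = 62 and a = 726.7, so the bound is 62/726.7 = 0.0853.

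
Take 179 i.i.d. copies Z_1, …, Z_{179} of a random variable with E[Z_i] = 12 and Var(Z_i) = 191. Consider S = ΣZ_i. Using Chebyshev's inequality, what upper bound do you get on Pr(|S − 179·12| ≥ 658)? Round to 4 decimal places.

0.0790

Var(S) = n·Var(Z_i) = 179·191 = 34189.
Chebyshev: Pr(|S − 179·12| ≥ 658) ≤ Var(S)/658² = 34189/432964 = 0.0790.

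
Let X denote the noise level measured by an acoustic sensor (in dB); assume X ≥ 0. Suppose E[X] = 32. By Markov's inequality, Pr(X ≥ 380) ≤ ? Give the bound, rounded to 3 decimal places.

Markov's inequality: for a non-negative random variable, Pr(X ≥ a) ≤ E[X]/a.
Here E[X] = 32 and a = 380, so the bound is 32/380 = 0.0842.

0.084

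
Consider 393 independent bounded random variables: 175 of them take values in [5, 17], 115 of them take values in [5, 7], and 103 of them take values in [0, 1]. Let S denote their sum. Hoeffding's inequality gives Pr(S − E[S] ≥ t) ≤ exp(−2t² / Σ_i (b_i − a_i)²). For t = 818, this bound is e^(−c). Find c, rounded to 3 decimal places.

51.945

Σ(b_i − a_i)² = 175·12² + 115·2² + 103·1² = 25763.
c = 2t² / 25763 = 2·818² / 25763 = 51.9446.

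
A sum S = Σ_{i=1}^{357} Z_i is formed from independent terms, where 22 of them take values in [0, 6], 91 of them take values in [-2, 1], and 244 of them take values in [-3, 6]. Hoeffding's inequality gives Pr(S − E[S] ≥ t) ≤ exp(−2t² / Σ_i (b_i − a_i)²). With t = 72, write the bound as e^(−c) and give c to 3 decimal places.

Σ(b_i − a_i)² = 22·6² + 91·3² + 244·9² = 21375.
c = 2t² / 21375 = 2·72² / 21375 = 0.4851.

0.485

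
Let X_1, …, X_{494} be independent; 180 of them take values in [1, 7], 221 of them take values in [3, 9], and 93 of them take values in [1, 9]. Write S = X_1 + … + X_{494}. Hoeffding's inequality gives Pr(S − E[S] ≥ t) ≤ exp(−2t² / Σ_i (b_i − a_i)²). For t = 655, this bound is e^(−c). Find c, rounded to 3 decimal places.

42.086

Σ(b_i − a_i)² = 180·6² + 221·6² + 93·8² = 20388.
c = 2t² / 20388 = 2·655² / 20388 = 42.0860.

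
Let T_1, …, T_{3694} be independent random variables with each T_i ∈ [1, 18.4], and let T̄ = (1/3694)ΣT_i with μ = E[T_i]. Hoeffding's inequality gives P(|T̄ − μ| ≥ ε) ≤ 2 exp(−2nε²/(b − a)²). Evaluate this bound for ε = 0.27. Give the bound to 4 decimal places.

0.3376

Exponent: 2nε²/(b − a)² = 2·3694·0.27² / 17.4² = 1.77892.
Bound = 2·exp(−1.77892) = 0.33764.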